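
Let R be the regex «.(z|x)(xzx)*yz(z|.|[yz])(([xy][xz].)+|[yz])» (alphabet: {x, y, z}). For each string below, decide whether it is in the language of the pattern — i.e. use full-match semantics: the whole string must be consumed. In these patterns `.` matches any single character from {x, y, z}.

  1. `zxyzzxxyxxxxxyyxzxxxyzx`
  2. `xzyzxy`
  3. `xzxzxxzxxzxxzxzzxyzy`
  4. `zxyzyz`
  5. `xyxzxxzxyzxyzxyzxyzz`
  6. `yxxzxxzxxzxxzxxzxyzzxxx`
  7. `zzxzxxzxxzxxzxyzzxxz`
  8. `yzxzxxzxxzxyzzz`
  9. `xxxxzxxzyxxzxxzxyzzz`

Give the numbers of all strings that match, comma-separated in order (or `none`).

1, 2, 4, 6, 7, 8

1 → match
2 → match
3 → no match
4 → match
5 → no match
6 → match
7 → match
8 → match
9 → no match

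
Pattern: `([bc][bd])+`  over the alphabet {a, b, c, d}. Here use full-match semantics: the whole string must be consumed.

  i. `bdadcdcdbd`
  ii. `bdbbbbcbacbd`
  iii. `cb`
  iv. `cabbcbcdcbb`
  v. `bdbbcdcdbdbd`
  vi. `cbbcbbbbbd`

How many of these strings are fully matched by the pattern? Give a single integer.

2

i → no match
ii → no match
iii → match
iv → no match
v → match
vi → no match
Total matched: 2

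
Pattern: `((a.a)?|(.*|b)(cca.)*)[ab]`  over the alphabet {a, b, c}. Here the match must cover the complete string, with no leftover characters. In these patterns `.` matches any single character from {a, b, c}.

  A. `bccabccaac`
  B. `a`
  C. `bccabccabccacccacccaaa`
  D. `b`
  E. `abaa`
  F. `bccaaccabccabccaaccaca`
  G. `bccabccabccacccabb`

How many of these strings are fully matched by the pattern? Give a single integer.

A → no match
B → match
C → match
D → match
E → match
F → match
G → match
Total matched: 6

6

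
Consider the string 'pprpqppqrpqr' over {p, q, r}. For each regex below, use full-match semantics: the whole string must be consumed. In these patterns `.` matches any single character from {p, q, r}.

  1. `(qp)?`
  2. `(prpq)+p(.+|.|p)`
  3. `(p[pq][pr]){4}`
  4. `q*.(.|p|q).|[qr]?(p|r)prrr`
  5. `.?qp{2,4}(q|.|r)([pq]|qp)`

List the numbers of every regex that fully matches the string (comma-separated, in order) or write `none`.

1 → no match
2 → no match — must start with 'prpq'
3 → match
4 → no match
5 → no match

3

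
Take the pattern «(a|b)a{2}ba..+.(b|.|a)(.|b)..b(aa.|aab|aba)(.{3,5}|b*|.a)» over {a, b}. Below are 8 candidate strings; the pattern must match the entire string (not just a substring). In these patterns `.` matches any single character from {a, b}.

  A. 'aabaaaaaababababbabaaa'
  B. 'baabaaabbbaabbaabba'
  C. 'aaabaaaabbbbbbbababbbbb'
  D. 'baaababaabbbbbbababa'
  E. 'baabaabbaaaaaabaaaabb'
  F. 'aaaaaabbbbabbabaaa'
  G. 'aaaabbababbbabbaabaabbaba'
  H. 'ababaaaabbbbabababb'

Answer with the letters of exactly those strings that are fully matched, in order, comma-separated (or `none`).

B, C, E

A → no match
B → match
C → match
D → no match
E → match
F → no match
G → no match
H → no match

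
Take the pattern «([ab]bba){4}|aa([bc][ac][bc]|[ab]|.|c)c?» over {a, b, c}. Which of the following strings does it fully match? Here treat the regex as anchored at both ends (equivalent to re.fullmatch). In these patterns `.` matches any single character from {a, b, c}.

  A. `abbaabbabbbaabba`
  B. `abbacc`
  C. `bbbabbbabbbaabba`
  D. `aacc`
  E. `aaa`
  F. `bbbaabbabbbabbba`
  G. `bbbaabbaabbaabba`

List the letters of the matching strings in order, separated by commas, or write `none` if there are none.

A, C, D, E, F, G

A → match
B → no match
C → match
D → match
E → match
F → match
G → match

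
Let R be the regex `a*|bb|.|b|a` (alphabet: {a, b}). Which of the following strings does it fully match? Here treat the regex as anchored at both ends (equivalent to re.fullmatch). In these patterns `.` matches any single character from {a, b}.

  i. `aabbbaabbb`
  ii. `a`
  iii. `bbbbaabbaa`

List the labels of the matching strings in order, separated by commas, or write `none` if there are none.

ii

i. `aabbbaabbb` → no match
ii. `a` → match
iii. `bbbbaabbaa` → no match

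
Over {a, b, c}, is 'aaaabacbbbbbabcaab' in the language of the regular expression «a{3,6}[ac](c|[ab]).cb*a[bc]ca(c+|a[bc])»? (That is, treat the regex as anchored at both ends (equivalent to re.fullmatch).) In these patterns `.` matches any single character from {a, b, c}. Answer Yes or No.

Yes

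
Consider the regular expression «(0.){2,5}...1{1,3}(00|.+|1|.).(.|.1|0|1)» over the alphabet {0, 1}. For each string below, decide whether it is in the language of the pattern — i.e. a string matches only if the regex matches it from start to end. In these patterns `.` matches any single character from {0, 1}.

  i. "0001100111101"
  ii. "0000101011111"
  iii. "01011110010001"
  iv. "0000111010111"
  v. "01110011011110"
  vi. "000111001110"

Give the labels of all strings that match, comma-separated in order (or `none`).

i → match
ii → no match
iii → no match
iv → no match
v → no match
vi → no match

i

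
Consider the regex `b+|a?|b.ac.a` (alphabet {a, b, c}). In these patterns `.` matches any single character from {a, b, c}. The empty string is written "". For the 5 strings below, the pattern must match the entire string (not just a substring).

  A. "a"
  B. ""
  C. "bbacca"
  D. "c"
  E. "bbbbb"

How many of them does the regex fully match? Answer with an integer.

4

A → match
B → match
C → match
D → no match
E → match
Total matched: 4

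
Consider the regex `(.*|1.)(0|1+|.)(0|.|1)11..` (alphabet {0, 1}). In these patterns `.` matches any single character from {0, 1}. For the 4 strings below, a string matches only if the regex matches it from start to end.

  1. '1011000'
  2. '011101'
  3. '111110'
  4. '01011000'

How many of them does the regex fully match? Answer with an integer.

2

1 → no match
2 → match
3 → match
4 → no match
Total matched: 2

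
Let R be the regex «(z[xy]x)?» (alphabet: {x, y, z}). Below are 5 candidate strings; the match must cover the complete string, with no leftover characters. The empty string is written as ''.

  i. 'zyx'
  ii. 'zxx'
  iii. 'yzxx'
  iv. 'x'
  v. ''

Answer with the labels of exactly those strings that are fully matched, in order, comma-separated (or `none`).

i, ii, v

i → match
ii → match
iii → no match
iv → no match
v → match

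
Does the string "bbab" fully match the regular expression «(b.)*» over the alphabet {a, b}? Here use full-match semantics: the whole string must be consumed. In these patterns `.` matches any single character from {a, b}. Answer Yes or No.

No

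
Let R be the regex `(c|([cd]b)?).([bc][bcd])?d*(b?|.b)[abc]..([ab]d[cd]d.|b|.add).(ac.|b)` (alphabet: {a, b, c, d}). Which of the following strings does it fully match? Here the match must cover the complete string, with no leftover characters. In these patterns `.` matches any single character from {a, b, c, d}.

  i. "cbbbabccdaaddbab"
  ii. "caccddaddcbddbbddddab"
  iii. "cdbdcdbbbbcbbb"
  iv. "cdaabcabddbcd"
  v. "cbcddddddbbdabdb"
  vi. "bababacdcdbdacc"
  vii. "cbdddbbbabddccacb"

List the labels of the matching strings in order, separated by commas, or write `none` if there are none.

v

i → no match
ii → no match
iii → no match
iv → no match
v → match
vi → no match
vii → no match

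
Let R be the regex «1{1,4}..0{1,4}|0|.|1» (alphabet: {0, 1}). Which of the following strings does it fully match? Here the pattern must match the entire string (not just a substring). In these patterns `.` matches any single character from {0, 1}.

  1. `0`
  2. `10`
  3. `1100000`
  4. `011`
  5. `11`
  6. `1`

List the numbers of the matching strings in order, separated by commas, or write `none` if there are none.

1, 3, 6

1 → match
2 → no match
3 → match
4 → no match
5 → no match
6 → match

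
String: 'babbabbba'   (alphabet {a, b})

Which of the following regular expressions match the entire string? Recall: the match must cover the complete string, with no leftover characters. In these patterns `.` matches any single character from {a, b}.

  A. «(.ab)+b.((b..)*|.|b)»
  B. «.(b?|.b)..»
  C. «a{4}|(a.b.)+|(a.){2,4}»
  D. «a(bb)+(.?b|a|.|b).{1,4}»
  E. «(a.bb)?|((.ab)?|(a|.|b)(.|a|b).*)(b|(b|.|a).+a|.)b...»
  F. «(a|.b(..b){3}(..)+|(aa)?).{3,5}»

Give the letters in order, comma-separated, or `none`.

A → match
B → no match
C → no match — must start with 'a'
D → no match — must start with 'abb'
E → match
F → no match

A, E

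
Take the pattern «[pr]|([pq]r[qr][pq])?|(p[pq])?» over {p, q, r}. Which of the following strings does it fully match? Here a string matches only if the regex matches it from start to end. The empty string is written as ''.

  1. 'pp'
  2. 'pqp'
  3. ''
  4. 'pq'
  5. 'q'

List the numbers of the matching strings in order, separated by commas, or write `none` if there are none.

1, 3, 4

1 → match
2 → no match
3 → match
4 → match
5 → no match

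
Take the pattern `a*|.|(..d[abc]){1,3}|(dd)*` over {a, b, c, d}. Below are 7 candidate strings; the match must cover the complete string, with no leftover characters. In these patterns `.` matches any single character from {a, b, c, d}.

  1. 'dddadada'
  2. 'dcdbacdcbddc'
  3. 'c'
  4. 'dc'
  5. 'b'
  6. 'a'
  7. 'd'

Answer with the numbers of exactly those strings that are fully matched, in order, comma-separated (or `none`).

1, 2, 3, 5, 6, 7

1 → match
2 → match
3 → match
4 → no match
5 → match
6 → match
7 → match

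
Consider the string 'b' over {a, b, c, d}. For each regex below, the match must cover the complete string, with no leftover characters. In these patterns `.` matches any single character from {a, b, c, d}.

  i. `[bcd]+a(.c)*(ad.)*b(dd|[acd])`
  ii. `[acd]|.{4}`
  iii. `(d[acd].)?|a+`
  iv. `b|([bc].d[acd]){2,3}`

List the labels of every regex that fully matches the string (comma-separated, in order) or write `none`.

i → no match
ii → no match
iii → no match
iv → match

iv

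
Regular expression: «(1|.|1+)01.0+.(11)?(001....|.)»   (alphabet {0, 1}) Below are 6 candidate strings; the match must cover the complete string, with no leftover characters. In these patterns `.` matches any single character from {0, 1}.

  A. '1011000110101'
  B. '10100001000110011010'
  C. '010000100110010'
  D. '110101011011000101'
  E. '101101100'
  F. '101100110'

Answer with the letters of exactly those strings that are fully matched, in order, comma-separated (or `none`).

A → no match
B → no match
C → no match
D → no match
E. '101101100' → no match
F. '101100110' → match

F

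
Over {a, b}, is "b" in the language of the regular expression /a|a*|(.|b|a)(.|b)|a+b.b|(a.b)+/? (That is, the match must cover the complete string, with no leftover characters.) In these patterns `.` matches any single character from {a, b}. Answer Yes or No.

No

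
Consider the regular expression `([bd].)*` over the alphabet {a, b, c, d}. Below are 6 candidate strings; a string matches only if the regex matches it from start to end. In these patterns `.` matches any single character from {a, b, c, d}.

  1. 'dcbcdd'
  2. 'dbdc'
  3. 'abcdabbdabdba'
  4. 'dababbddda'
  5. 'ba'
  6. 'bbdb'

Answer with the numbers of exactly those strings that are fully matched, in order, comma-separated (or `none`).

1. 'dcbcdd' → match
2. 'dbdc' → match
3 → no match
4. 'dababbddda' → match
5. 'ba' → match
6. 'bbdb' → match

1, 2, 4, 5, 6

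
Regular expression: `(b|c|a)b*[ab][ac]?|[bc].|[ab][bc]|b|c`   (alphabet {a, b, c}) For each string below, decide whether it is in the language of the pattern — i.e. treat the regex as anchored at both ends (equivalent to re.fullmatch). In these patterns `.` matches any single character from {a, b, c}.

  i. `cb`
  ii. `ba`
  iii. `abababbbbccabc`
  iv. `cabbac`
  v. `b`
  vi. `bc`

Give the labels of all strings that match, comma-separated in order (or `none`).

i → match
ii → match
iii → no match
iv → no match
v → match
vi → match

i, ii, v, vi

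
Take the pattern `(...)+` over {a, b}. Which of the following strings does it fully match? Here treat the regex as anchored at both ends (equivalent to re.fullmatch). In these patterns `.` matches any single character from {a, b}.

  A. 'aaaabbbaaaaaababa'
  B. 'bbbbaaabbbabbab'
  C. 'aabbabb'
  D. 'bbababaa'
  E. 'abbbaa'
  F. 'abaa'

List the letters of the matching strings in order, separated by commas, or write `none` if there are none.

B, E

A → no match
B → match
C. 'aabbabb' → no match
D. 'bbababaa' → no match
E. 'abbbaa' → match
F. 'abaa' → no match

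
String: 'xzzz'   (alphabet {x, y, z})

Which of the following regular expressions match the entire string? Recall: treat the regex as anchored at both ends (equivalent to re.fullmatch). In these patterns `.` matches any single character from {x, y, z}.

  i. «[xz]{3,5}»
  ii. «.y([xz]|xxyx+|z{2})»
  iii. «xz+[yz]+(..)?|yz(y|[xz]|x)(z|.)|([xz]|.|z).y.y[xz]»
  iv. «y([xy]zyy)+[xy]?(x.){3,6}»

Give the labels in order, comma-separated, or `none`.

i, iii

i → match
ii → no match
iii → match
iv → no match — must start with 'y'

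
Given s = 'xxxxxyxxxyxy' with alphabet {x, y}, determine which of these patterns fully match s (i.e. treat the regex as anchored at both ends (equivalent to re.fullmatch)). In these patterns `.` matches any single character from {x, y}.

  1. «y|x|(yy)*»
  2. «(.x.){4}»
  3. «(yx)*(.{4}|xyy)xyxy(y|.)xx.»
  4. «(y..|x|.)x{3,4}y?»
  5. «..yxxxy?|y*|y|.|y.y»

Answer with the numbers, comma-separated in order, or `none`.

1 → no match
2 → match
3 → no match
4 → no match
5 → no match

2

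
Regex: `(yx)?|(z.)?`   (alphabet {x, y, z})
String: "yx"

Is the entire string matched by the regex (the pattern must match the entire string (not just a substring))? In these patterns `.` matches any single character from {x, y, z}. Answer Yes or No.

Yes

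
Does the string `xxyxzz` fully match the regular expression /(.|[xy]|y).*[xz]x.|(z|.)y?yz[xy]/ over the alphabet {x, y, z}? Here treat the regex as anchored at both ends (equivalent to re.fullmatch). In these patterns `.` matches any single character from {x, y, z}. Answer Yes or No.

No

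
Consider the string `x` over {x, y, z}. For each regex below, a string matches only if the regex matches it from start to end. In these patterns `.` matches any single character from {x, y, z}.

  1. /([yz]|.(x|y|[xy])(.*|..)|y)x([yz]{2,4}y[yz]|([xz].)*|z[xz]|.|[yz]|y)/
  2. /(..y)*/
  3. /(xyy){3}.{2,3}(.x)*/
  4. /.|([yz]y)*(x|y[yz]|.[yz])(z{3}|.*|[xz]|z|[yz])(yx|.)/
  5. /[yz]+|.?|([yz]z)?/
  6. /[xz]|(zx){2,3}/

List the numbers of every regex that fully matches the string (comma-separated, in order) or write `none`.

4, 5, 6

1 → no match
2 → no match
3 → no match — must start with `xyy`
4 → match
5 → match
6 → match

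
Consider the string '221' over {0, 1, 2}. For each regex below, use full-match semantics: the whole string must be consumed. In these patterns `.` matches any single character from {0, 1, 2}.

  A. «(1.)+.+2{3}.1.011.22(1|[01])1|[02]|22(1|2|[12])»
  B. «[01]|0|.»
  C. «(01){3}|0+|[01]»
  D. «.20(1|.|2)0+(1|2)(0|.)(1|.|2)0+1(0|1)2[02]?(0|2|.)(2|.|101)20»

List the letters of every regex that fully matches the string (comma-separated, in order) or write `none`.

A → match
B → no match
C → no match
D → no match — must end with '20'

A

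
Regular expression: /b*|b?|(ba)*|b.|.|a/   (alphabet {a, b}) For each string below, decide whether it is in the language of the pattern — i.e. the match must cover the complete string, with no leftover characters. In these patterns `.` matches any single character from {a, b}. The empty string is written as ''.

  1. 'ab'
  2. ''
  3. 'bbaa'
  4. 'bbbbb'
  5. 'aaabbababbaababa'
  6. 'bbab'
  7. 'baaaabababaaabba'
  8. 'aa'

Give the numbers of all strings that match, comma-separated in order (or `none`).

2, 4

1. 'ab' → no match
2. '' → match
3. 'bbaa' → no match
4. 'bbbbb' → match
5 → no match
6. 'bbab' → no match
7 → no match
8. 'aa' → no match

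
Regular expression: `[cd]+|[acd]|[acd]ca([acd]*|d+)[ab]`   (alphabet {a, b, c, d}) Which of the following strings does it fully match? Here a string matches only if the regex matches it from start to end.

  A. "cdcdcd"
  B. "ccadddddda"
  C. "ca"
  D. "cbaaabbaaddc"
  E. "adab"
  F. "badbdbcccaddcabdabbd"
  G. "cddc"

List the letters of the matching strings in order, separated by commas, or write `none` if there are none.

A, B, G

A → match
B → match
C → no match
D → no match
E → no match
F → no match
G → match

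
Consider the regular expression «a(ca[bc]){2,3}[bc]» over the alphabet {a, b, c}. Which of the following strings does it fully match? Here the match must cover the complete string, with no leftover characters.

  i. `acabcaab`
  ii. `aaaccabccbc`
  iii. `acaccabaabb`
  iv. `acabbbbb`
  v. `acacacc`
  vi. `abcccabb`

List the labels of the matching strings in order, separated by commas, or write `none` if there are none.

i → no match
ii → no match — must start with `aca`
iii → no match
iv → no match
v → no match
vi → no match — must start with `aca`

none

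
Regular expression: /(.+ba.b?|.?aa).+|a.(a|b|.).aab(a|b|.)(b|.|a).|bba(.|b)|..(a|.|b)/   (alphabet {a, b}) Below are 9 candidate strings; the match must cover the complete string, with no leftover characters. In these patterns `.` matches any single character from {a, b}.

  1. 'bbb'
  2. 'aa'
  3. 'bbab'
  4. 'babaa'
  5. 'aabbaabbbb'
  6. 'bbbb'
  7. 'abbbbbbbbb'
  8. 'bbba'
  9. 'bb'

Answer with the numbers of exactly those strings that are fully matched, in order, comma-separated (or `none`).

1 → match
2 → no match
3 → match
4 → no match
5 → match
6 → no match
7 → no match
8 → no match
9 → no match

1, 3, 5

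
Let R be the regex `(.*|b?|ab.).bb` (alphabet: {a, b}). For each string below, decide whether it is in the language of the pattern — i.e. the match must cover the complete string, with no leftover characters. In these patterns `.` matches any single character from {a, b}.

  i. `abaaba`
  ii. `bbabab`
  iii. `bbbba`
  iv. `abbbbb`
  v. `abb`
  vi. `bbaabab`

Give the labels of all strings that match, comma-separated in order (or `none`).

iv, v

i → no match — must end with `bb`
ii → no match — must end with `bb`
iii → no match — must end with `bb`
iv → match
v → match
vi → no match — must end with `bb`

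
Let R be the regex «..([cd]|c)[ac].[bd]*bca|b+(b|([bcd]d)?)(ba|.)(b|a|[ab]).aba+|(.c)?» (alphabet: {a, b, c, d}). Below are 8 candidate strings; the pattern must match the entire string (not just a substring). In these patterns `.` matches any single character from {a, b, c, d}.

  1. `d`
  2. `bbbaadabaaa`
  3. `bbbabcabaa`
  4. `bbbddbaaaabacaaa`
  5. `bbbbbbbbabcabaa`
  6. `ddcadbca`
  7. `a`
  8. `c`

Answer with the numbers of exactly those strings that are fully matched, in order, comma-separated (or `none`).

1 → no match
2 → match
3 → match
4 → no match
5 → match
6 → match
7 → no match
8 → no match

2, 3, 5, 6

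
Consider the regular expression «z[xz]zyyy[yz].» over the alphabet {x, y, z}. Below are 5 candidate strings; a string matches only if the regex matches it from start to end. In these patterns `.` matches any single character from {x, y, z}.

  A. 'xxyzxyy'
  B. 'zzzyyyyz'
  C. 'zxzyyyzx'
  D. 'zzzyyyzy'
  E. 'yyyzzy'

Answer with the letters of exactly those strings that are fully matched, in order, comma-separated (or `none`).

B, C, D

A → no match — must start with 'z'
B → match
C → match
D → match
E → no match — must start with 'z'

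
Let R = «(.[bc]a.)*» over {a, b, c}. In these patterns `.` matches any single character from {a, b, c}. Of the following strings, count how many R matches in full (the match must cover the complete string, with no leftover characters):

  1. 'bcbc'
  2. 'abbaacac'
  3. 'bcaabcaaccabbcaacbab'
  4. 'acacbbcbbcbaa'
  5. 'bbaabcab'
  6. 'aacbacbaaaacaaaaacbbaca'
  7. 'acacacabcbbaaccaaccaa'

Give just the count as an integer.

2

1 → no match
2 → no match
3 → match
4 → no match
5 → match
6 → no match
7 → no match
Total matched: 2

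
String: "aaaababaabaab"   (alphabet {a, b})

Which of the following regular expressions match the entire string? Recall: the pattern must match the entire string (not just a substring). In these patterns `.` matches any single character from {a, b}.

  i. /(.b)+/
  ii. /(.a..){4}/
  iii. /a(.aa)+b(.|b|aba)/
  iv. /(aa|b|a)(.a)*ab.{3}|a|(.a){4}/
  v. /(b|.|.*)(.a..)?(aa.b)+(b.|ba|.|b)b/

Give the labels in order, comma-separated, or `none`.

i → no match
ii → no match
iii → no match
iv → match
v → no match

iv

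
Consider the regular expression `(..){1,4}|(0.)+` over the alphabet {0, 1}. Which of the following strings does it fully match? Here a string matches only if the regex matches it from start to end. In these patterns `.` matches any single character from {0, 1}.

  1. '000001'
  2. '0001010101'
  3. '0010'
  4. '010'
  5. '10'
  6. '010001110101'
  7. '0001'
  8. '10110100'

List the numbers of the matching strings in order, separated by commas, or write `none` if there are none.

1 → match
2 → match
3 → match
4 → no match
5 → match
6 → no match
7 → match
8 → match

1, 2, 3, 5, 7, 8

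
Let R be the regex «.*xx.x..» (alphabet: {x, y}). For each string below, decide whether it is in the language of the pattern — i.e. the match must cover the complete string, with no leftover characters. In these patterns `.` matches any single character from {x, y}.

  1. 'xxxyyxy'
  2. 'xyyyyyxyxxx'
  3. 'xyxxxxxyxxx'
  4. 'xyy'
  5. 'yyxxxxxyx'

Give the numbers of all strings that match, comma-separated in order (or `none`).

3, 5

1 → no match
2 → no match
3 → match
4 → no match
5 → match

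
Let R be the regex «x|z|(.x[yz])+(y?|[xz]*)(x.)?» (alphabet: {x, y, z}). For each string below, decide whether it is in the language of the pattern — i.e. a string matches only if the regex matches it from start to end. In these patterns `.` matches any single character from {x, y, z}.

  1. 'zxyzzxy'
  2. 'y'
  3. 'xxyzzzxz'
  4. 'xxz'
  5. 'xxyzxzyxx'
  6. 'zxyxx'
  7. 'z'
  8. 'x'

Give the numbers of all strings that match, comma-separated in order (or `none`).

1, 3, 4, 5, 6, 7, 8

1 → match
2 → no match
3 → match
4 → match
5 → match
6 → match
7 → match
8 → match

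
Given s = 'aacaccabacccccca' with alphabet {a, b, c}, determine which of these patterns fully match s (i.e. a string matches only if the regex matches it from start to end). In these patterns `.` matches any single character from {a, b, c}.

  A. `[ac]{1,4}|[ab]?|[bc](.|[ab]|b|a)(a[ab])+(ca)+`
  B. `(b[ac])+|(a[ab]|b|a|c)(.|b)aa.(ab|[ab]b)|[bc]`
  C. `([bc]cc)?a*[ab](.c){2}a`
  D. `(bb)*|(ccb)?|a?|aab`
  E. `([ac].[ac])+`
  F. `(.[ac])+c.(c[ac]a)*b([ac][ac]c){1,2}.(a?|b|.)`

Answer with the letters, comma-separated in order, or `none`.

F

A → no match
B → no match
C → no match
D → no match
E → no match
F → match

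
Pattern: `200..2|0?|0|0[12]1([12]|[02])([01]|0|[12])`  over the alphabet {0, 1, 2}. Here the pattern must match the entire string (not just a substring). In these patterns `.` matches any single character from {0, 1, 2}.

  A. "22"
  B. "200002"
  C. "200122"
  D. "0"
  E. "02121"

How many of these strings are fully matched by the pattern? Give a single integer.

A → no match
B → match
C → match
D → match
E → match
Total matched: 4

4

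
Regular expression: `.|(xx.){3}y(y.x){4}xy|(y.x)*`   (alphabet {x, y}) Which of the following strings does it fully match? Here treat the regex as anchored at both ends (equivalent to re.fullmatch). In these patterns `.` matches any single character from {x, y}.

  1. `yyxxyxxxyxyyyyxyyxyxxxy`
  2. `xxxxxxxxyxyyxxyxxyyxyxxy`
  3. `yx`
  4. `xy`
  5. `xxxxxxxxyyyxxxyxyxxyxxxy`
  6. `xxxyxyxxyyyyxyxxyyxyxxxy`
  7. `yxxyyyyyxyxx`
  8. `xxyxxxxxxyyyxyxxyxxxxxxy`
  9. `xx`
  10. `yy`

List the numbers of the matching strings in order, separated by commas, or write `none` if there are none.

none

1 → no match
2 → no match
3 → no match
4 → no match
5 → no match
6 → no match
7 → no match
8 → no match
9 → no match
10 → no match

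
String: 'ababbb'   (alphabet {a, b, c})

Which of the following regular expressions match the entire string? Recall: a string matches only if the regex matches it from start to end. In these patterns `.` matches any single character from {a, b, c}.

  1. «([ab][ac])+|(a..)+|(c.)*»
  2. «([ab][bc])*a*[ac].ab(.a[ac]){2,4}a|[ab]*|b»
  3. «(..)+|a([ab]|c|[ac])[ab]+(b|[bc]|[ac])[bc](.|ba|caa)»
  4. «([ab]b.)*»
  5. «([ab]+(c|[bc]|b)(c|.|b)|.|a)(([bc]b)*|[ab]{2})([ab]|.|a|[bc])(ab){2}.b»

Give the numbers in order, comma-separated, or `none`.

1 → no match
2 → match
3 → match
4 → match
5 → no match

2, 3, 4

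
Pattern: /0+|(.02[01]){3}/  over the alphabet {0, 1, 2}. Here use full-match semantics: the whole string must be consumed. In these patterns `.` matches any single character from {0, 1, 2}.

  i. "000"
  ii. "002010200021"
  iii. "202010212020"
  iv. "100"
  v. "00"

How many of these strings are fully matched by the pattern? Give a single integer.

4

i → match
ii → match
iii → match
iv → no match
v → match
Total matched: 4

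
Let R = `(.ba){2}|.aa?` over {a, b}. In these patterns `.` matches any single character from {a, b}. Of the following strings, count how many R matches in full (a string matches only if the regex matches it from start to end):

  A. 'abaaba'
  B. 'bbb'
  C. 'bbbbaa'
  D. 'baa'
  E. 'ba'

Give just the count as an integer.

3

A → match
B → no match
C → no match
D → match
E → match
Total matched: 3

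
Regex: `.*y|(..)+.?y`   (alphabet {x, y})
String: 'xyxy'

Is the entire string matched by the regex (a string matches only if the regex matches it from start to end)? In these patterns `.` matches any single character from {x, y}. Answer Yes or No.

Yes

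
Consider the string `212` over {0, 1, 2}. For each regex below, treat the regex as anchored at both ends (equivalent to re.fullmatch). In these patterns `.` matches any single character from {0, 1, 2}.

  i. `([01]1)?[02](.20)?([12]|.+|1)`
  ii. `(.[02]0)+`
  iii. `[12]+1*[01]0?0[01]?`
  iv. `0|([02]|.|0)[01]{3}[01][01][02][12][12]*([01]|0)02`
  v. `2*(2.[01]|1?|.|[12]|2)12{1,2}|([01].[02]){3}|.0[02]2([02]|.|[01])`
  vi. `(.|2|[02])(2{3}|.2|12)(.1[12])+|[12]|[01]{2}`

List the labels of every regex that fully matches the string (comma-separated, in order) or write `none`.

i → match
ii → no match — must end with `0`
iii → no match
iv → no match
v → match
vi → no match

i, v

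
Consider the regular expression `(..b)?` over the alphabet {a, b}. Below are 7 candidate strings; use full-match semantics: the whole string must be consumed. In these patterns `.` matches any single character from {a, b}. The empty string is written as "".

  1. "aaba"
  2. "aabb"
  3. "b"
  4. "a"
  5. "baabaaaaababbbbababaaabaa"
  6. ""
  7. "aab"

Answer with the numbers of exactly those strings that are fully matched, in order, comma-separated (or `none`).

1. "aaba" → no match
2. "aabb" → no match
3. "b" → no match
4. "a" → no match
5 → no match
6. "" → match
7. "aab" → match

6, 7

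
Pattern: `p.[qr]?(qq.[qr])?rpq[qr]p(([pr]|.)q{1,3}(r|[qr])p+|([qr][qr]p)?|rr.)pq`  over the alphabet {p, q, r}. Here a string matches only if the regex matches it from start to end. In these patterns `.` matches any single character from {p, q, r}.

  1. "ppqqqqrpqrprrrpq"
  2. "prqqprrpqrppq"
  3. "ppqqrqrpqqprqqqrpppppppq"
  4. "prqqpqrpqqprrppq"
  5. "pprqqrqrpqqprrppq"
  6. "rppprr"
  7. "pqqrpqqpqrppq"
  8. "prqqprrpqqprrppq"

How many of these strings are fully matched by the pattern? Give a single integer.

1 → match
2 → match
3 → match
4 → match
5 → match
6 → no match — must start with "p"
7 → match
8 → match
Total matched: 7

7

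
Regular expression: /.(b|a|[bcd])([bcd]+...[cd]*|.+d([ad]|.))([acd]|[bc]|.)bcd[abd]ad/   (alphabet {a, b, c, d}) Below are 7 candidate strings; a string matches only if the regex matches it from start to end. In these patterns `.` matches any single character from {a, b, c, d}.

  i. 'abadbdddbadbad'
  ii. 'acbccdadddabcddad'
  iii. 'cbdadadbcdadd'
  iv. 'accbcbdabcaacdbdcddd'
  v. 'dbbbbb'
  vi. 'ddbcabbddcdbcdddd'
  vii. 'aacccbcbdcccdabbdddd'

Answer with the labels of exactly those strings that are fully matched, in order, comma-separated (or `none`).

i → no match
ii → match
iii → no match — must end with 'ad'
iv → no match — must end with 'ad'
v → no match — must end with 'ad'
vi → no match — must end with 'ad'
vii → no match — must end with 'ad'

ii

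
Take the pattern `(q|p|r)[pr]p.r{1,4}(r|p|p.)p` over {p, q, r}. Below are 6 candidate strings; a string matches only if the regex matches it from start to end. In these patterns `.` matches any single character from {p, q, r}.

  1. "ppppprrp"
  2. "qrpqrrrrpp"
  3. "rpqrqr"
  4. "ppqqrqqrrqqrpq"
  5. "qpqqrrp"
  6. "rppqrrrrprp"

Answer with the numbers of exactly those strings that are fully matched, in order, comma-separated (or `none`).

1. "ppppprrp" → no match
2. "qrpqrrrrpp" → match
3. "rpqrqr" → no match — must end with "p"
4 → no match — must end with "p"
5. "qpqqrrp" → no match
6. "rppqrrrrprp" → match

2, 6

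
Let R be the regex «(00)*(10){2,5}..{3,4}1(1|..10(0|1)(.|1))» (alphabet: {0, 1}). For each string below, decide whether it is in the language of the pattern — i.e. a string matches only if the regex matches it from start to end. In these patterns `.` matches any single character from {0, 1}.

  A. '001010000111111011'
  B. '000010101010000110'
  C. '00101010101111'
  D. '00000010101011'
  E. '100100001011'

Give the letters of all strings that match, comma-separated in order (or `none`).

A → match
B → no match
C → match
D → no match
E → no match

A, C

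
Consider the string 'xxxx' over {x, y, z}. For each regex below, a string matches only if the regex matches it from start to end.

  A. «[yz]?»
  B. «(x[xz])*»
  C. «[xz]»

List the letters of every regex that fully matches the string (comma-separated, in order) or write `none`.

B

A → no match
B → match
C → no match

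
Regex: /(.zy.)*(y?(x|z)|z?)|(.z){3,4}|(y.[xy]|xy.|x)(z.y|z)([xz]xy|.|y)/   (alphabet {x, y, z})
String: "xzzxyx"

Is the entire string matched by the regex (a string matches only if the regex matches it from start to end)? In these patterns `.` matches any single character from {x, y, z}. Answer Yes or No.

No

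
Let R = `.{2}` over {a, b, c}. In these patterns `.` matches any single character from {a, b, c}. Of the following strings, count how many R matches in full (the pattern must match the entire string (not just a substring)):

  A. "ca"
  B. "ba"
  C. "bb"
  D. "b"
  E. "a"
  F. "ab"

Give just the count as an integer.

4

A → match
B → match
C → match
D → no match
E → no match
F → match
Total matched: 4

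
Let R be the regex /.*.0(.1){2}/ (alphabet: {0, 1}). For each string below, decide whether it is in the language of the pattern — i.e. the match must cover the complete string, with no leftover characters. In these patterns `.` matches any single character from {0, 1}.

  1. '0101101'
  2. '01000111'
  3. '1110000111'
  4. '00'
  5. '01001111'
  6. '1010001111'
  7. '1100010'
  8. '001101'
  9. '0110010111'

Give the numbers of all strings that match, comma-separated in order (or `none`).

1. '0101101' → match
2. '01000111' → match
3. '1110000111' → match
4. '00' → no match — must end with '1'
5. '01001111' → match
6. '1010001111' → match
7. '1100010' → no match — must end with '1'
8. '001101' → match
9. '0110010111' → no match

1, 2, 3, 5, 6, 8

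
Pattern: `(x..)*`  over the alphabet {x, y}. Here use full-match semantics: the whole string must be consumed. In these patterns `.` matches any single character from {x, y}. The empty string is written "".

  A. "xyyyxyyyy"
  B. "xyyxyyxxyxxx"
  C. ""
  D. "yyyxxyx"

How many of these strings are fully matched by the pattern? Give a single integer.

A. "xyyyxyyyy" → no match
B. "xyyxyyxxyxxx" → match
C. "" → match
D. "yyyxxyx" → no match
Total matched: 2

2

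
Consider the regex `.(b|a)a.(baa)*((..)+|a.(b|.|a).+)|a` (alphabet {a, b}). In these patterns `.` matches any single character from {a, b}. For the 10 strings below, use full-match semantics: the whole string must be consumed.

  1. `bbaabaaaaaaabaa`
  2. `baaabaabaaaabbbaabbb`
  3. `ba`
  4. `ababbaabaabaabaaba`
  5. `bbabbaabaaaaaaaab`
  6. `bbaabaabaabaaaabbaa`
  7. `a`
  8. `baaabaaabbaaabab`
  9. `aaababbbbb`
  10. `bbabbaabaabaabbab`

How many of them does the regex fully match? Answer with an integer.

9

1 → match
2 → match
3 → no match
4 → match
5 → match
6 → match
7 → match
8 → match
9 → match
10 → match
Total matched: 9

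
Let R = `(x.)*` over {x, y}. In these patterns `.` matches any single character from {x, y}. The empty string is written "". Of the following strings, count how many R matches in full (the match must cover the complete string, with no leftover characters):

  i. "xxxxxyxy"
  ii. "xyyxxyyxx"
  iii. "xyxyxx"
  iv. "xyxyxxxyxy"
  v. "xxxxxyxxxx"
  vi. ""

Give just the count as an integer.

i → match
ii → no match
iii → match
iv → match
v → match
vi → match
Total matched: 5

5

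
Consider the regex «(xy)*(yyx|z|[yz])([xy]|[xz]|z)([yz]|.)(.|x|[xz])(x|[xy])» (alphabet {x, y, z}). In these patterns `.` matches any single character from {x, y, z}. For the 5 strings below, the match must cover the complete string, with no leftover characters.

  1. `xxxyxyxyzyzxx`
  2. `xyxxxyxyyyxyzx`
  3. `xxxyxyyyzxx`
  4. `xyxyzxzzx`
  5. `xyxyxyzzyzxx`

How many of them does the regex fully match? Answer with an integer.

1 → no match
2 → no match
3 → no match
4 → match
5 → no match
Total matched: 1

1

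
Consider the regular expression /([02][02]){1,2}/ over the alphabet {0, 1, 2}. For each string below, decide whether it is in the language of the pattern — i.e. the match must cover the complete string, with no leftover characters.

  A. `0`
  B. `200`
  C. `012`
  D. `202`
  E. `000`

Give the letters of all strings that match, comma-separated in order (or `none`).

none

A → no match
B → no match
C → no match
D → no match
E → no match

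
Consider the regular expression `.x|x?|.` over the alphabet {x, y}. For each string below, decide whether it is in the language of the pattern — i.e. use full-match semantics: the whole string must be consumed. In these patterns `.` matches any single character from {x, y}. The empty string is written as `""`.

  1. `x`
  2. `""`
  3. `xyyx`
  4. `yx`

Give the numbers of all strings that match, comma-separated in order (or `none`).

1 → match
2 → match
3 → no match
4 → match

1, 2, 4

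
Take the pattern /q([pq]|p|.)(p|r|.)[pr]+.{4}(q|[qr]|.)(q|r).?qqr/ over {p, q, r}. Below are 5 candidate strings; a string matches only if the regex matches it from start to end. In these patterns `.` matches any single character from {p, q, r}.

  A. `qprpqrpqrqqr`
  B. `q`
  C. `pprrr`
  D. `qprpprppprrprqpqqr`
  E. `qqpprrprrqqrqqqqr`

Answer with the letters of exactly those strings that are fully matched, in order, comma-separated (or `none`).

D, E

A → no match
B → no match — must end with `qqr`
C → no match — must start with `q`
D → match
E → match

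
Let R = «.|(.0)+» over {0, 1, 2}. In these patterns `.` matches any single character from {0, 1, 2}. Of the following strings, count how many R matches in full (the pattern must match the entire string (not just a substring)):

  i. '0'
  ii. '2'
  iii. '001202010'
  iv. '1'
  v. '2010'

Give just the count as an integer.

4

i. '0' → match
ii. '2' → match
iii. '001202010' → no match
iv. '1' → match
v. '2010' → match
Total matched: 4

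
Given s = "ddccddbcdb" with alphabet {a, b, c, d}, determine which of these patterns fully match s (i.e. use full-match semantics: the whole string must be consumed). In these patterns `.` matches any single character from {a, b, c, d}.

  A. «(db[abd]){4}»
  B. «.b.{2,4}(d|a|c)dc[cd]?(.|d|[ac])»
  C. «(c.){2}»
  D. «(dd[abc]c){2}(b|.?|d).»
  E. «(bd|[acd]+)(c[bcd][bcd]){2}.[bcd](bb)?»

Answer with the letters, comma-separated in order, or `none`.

A → no match — must start with "db"
B → no match
C → no match — must start with "c"
D → match
E → no match

D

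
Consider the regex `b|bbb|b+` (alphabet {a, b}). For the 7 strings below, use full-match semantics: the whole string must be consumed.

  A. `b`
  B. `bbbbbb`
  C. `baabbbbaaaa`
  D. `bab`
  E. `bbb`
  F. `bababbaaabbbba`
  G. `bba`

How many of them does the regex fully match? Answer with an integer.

A → match
B → match
C → no match
D → no match
E → match
F → no match
G → no match
Total matched: 3

3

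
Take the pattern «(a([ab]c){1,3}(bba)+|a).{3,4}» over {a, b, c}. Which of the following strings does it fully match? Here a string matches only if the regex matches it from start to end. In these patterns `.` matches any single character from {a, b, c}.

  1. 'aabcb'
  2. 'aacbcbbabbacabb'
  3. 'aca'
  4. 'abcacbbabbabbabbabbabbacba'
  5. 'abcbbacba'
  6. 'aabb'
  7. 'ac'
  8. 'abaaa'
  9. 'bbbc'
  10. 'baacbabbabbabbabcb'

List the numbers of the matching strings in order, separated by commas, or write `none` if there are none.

1 → match
2 → match
3 → no match
4 → match
5 → match
6 → match
7 → no match
8 → match
9 → no match — must start with 'a'
10 → no match — must start with 'a'

1, 2, 4, 5, 6, 8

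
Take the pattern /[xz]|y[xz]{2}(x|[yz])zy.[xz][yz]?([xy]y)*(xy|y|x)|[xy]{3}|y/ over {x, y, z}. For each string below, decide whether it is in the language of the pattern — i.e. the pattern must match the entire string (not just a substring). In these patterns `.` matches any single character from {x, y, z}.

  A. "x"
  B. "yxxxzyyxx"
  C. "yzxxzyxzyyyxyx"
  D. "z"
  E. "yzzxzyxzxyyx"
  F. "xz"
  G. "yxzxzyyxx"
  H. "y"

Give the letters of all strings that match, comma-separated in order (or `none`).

A → match
B → match
C → match
D → match
E → no match
F → no match
G → match
H → match

A, B, C, D, G, H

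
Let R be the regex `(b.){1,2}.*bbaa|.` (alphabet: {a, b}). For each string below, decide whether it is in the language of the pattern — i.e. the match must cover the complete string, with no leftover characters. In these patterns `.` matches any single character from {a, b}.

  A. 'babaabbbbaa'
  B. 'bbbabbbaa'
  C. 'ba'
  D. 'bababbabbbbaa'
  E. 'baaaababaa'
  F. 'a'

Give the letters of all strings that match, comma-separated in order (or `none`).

A, B, D, F

A. 'babaabbbbaa' → match
B. 'bbbabbbaa' → match
C. 'ba' → no match
D → match
E. 'baaaababaa' → no match
F. 'a' → match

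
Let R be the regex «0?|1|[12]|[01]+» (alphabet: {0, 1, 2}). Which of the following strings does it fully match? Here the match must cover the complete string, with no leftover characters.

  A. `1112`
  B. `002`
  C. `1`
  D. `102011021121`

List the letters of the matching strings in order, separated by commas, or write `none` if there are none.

A → no match
B → no match
C → match
D → no match

C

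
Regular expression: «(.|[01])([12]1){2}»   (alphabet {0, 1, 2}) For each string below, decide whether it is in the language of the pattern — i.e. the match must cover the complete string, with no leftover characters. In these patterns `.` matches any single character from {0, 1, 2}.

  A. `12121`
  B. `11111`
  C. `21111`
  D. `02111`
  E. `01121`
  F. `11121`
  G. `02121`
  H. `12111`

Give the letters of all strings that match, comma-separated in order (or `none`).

A, B, C, D, E, F, G, H

A → match
B → match
C → match
D → match
E → match
F → match
G → match
H → match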